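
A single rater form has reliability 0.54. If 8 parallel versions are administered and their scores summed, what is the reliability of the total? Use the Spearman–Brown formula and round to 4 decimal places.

ρ_k = kρ / (1 + (k−1)ρ) = 8·0.54 / (1 + 7·0.54) = 4.320 / 4.780 = 0.9038.

0.9038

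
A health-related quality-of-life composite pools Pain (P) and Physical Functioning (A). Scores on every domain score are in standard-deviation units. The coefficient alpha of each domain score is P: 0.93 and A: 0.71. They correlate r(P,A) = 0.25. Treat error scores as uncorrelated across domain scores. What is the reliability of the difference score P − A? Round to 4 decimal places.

Var(P−A) = 1 + 1 − 2·0.25 = 2 − 0.5 = 1.5.
With uncorrelated errors the cross-covariances are all true-score covariance, so they carry over unchanged; only the diagonal terms shrink to ρᵢσᵢ².
True-score variance = [0.93 + 0.71] − 0.5 = 1.64 − 0.5 = 1.14.
Reliability = 1.14 / 1.5 = 0.7600.

0.7600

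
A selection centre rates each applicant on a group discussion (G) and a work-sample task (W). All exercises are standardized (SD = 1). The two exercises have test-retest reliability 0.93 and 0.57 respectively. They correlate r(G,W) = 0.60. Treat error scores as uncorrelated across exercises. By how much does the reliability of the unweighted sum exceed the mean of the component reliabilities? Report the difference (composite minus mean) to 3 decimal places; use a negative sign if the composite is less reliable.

0.094

Var(sum) = 2 + 1.2 = 3.2; true-score variance = 1.5 + 1.2 = 2.7; composite reliability = 0.8438.
Mean component reliability = 0.7500.
Difference = 0.8438 − 0.7500 = 0.094.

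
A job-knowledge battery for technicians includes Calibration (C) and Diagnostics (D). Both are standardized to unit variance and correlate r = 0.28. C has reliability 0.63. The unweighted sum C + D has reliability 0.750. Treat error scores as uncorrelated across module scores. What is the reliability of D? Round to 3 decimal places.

Var(C+D) = 2 + 2·0.28 = 2.560.
True-score variance = ρ_C + ρ_D + 2·0.28, so 0.750 = (0.63 + ρ_D + 0.56) / 2.560.
ρ_D = 0.750·2.560 − 0.63 − 0.56 = 0.730.

0.730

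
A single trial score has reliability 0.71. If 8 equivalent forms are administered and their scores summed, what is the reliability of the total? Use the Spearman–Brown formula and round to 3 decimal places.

ρ_k = kρ / (1 + (k−1)ρ) = 8·0.71 / (1 + 7·0.71) = 5.680 / 5.970 = 0.951.

0.951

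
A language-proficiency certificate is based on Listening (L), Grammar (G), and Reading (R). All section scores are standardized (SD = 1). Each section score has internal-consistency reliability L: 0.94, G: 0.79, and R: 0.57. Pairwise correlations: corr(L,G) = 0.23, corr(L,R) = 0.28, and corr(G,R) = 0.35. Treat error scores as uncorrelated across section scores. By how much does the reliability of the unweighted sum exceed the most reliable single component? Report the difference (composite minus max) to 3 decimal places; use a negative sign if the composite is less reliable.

Var(sum) = 3 + 1.72 = 4.72; true-score variance = 2.3 + 1.72 = 4.02; composite reliability = 0.8517.
Max component reliability = 0.9400.
Difference = 0.8517 − 0.9400 = -0.088.

-0.088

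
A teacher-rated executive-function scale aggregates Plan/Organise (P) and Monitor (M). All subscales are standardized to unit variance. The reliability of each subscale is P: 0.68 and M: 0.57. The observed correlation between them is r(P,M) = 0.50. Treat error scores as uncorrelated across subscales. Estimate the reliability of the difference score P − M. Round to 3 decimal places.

0.250

Var(P−M) = 1 + 1 − 2·0.50 = 2 − 1 = 1.
With uncorrelated errors the cross-covariances are all true-score covariance, so they carry over unchanged; only the diagonal terms shrink to ρᵢσᵢ².
True-score variance = [0.68 + 0.57] − 1 = 1.25 − 1 = 0.25.
Reliability = 0.25 / 1 = 0.250.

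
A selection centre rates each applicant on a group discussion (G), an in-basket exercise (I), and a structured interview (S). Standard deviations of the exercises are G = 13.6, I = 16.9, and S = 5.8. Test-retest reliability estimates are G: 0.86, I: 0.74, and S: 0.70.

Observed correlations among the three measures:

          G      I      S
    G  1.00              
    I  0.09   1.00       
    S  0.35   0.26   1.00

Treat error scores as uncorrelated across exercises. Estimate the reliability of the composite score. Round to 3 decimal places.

Var(G+I+S) = 13.6² + 16.9² + 5.8² + 2·[13.6·16.9·0.09 + 13.6·5.8·0.35 + 16.9·5.8·0.26] = 504.21 + 147.558 = 651.768.
Under uncorrelated errors the observed covariances equal the true-score covariances, so only the own-variance terms attenuate.
True-score variance = [13.6²·0.86 + 16.9²·0.74 + 5.8²·0.70] + 147.558 = 393.965 + 147.558 = 541.523.
Reliability = 541.523 / 651.768 = 0.831.

0.831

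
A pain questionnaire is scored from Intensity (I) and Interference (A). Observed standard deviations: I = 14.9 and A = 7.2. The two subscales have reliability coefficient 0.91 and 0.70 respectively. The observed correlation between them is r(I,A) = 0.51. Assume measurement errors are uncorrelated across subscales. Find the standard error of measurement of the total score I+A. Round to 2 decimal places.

Var(total) = 273.85 + 109.426 = 383.276.
True-score variance = 238.317 + 109.426 = 347.743, so reliability = 0.9073.
Error variance = 383.276 − 347.743 = 35.5329; SEM = √35.5329 = 5.96.

5.96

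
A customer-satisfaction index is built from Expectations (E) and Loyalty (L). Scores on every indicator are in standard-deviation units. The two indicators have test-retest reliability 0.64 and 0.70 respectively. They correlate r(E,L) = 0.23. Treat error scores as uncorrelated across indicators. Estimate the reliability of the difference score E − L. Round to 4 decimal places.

0.5714

Var(E−L) = 1 + 1 − 2·0.23 = 2 − 0.46 = 1.54.
With uncorrelated errors the cross-covariances are all true-score covariance, so they carry over unchanged; only the diagonal terms shrink to ρᵢσᵢ².
True-score variance = [0.64 + 0.70] − 0.46 = 1.34 − 0.46 = 0.88.
Reliability = 0.88 / 1.54 = 0.5714.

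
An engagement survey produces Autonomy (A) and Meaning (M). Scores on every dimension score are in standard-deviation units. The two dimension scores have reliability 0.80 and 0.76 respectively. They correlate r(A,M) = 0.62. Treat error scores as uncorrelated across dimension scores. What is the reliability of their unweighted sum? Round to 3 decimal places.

0.864

Var(A+M) = 2 + 2·[0.62] = 2 + 1.24 = 3.24.
Under uncorrelated errors the observed covariances equal the true-score covariances, so only the own-variance terms attenuate.
True-score variance = [0.80 + 0.76] + 1.24 = 1.56 + 1.24 = 2.8.
Reliability = 2.8 / 3.24 = 0.864.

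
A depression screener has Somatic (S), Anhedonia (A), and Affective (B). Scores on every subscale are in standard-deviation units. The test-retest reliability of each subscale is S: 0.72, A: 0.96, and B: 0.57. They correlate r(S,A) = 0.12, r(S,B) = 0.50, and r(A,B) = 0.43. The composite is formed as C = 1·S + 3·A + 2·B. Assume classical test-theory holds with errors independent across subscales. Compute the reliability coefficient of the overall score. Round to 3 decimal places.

0.892

Var(C) = 1 + 3² + 2² + 2·[3·0.12 + 2·0.50 + 6·0.43] = 14 + 7.88 = 21.88.
With uncorrelated errors the cross-covariances are all true-score covariance, so they carry over unchanged; only the diagonal terms shrink to ρᵢσᵢ².
True-score variance = [0.72 + 3²·0.96 + 2²·0.57] + 7.88 = 11.64 + 7.88 = 19.52.
Reliability = 19.52 / 21.88 = 0.892.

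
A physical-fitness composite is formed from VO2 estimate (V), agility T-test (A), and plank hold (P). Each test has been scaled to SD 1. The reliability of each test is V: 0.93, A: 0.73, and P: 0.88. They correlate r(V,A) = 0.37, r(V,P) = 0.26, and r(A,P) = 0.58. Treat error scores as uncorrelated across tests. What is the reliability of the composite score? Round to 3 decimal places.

Var(V+A+P) = 3 + 2·[0.37 + 0.26 + 0.58] = 3 + 2.42 = 5.42.
Because errors are independent across components, Cov(Tᵢ,Tⱼ) = Cov(Xᵢ,Xⱼ); the off-diagonal part of the true-score variance is the same as above.
True-score variance = [0.93 + 0.73 + 0.88] + 2.42 = 2.54 + 2.42 = 4.96.
Reliability = 4.96 / 5.42 = 0.915.

0.915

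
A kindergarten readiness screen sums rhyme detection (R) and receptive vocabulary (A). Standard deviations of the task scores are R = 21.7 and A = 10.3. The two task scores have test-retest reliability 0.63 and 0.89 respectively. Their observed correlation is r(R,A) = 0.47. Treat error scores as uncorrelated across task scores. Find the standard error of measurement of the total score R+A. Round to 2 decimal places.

13.63

Var(total) = 576.98 + 210.099 = 787.079.
True-score variance = 391.081 + 210.099 = 601.18, so reliability = 0.7638.
Error variance = 787.079 − 601.18 = 185.899; SEM = √185.899 = 13.63.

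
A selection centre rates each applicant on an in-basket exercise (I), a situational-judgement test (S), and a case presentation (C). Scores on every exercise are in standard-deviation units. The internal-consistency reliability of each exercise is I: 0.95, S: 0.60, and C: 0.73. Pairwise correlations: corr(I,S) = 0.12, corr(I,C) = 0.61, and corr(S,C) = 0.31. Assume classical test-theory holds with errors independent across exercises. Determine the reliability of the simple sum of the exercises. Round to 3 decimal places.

0.858

Var(I+S+C) = 3 + 2·[0.12 + 0.61 + 0.31] = 3 + 2.08 = 5.08.
Under uncorrelated errors the observed covariances equal the true-score covariances, so only the own-variance terms attenuate.
True-score variance = [0.95 + 0.60 + 0.73] + 2.08 = 2.28 + 2.08 = 4.36.
Reliability = 4.36 / 5.08 = 0.858.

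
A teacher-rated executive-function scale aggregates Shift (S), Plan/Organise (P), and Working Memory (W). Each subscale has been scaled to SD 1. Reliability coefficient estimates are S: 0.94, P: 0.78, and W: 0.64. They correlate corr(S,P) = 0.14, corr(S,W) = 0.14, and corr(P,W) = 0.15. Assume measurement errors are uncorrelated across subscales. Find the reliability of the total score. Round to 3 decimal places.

Var(S+P+W) = 3 + 2·[0.14 + 0.14 + 0.15] = 3 + 0.86 = 3.86.
Because errors are independent across components, Cov(Tᵢ,Tⱼ) = Cov(Xᵢ,Xⱼ); the off-diagonal part of the true-score variance is the same as above.
True-score variance = [0.94 + 0.78 + 0.64] + 0.86 = 2.36 + 0.86 = 3.22.
Reliability = 3.22 / 3.86 = 0.834.

0.834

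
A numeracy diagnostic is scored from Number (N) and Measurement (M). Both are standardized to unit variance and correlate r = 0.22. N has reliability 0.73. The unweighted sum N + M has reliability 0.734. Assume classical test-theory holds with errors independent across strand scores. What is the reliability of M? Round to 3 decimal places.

Var(N+M) = 2 + 2·0.22 = 2.440.
True-score variance = ρ_N + ρ_M + 2·0.22, so 0.734 = (0.73 + ρ_M + 0.44) / 2.440.
ρ_M = 0.734·2.440 − 0.73 − 0.44 = 0.621.

0.621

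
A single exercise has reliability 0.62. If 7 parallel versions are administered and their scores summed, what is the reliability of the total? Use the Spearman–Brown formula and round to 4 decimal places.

ρ_k = kρ / (1 + (k−1)ρ) = 7·0.62 / (1 + 6·0.62) = 4.340 / 4.720 = 0.9195.

0.9195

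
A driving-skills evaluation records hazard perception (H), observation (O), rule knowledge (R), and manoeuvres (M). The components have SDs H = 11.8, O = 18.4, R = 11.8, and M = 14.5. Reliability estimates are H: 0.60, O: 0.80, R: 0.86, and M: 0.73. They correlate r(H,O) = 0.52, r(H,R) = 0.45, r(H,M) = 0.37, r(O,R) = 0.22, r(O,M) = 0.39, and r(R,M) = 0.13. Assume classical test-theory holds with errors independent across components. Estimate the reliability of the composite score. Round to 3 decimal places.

Var(H+O+R+M) = 11.8² + 18.4² + 11.8² + 14.5² + 2·[11.8·18.4·0.52 + 11.8·11.8·0.45 + 11.8·14.5·0.37 + 18.4·11.8·0.22 + 18.4·14.5·0.39 + 11.8·14.5·0.13] = 827.29 + 825.858 = 1653.15.
With uncorrelated errors the cross-covariances are all true-score covariance, so they carry over unchanged; only the diagonal terms shrink to ρᵢσᵢ².
True-score variance = [11.8²·0.60 + 18.4²·0.80 + 11.8²·0.86 + 14.5²·0.73] + 825.858 = 627.621 + 825.858 = 1453.48.
Reliability = 1453.48 / 1653.15 = 0.879.

0.879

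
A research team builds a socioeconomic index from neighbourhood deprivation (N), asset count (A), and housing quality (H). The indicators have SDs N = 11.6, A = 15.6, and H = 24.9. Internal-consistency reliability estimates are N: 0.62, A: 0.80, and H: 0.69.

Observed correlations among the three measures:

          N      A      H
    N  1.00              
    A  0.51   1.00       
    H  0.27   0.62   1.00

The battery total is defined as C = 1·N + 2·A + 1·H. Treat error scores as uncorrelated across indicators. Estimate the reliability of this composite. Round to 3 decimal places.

Var(C) = 11.6² + 2²·15.6² + 24.9² + 2·[2·11.6·15.6·0.51 + 11.6·24.9·0.27 + 2·15.6·24.9·0.62] = 1728.01 + 1488.46 = 3216.47.
With uncorrelated errors the cross-covariances are all true-score covariance, so they carry over unchanged; only the diagonal terms shrink to ρᵢσᵢ².
True-score variance = [11.6²·0.62 + 2²·15.6²·0.80 + 24.9²·0.69] + 1488.46 = 1289.99 + 1488.46 = 2778.45.
Reliability = 2778.45 / 3216.47 = 0.864.

0.864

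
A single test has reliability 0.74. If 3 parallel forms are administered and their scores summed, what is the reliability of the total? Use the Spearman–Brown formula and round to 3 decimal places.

0.895

ρ_k = kρ / (1 + (k−1)ρ) = 3·0.74 / (1 + 2·0.74) = 2.220 / 2.480 = 0.895.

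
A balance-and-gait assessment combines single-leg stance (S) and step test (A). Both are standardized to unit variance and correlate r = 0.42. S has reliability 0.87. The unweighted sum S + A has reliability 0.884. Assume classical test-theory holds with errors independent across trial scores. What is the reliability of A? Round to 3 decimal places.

Var(S+A) = 2 + 2·0.42 = 2.840.
True-score variance = ρ_S + ρ_A + 2·0.42, so 0.884 = (0.87 + ρ_A + 0.84) / 2.840.
ρ_A = 0.884·2.840 − 0.87 − 0.84 = 0.801.

0.801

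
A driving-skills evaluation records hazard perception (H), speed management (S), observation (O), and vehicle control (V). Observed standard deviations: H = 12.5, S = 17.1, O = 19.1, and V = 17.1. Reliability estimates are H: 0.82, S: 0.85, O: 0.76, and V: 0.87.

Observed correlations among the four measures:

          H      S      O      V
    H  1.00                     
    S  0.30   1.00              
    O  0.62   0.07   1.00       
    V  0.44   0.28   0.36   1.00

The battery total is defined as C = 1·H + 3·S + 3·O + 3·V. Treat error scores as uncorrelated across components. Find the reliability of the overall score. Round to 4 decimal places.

Var(C) = 12.5² + 3²·17.1² + 3²·19.1² + 3²·17.1² + 2·[3·12.5·17.1·0.30 + 3·12.5·19.1·0.62 + 3·12.5·17.1·0.44 + 9·17.1·19.1·0.07 + 9·17.1·17.1·0.28 + 9·19.1·17.1·0.36] = 8702.92 + 5838.91 = 14541.8.
Under uncorrelated errors the observed covariances equal the true-score covariances, so only the own-variance terms attenuate.
True-score variance = [12.5²·0.82 + 3²·17.1²·0.85 + 3²·19.1²·0.76 + 3²·17.1²·0.87] + 5838.91 = 7149.93 + 5838.91 = 12988.8.
Reliability = 12988.8 / 14541.8 = 0.8932.

0.8932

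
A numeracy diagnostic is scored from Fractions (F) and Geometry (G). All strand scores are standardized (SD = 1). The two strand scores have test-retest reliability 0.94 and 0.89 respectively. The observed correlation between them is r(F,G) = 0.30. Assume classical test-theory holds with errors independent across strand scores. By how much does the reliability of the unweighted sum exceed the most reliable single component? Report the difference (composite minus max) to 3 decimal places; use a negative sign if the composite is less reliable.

Var(sum) = 2 + 0.6 = 2.6; true-score variance = 1.83 + 0.6 = 2.43; composite reliability = 0.9346.
Max component reliability = 0.9400.
Difference = 0.9346 − 0.9400 = -0.005.

-0.005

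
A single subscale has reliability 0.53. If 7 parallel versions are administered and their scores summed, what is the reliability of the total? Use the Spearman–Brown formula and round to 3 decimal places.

ρ_k = kρ / (1 + (k−1)ρ) = 7·0.53 / (1 + 6·0.53) = 3.710 / 4.180 = 0.888.

0.888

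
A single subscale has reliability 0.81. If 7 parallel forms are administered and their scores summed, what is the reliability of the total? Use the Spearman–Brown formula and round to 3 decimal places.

ρ_k = kρ / (1 + (k−1)ρ) = 7·0.81 / (1 + 6·0.81) = 5.670 / 5.860 = 0.968.

0.968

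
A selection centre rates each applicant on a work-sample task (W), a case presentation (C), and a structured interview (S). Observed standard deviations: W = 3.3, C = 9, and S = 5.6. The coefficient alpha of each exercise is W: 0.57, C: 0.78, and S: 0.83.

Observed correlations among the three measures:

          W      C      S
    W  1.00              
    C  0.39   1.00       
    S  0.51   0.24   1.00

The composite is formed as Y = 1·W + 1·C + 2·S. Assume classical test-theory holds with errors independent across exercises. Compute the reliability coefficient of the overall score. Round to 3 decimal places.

Var(Y) = 3.3² + 9² + 2²·5.6² + 2·[3.3·9·0.39 + 2·3.3·5.6·0.51 + 2·9·5.6·0.24] = 217.33 + 109.249 = 326.579.
Under uncorrelated errors the observed covariances equal the true-score covariances, so only the own-variance terms attenuate.
True-score variance = [3.3²·0.57 + 9²·0.78 + 2²·5.6²·0.83] + 109.249 = 173.502 + 109.249 = 282.752.
Reliability = 282.752 / 326.579 = 0.866.

0.866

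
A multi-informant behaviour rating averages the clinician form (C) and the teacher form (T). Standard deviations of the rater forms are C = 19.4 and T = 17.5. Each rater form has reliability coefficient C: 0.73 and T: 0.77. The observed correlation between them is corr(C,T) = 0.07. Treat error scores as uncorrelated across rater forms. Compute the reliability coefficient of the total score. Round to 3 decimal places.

0.764

Var(C+T) = 19.4² + 17.5² + 2·[19.4·17.5·0.07] = 682.61 + 47.53 = 730.14.
Because errors are independent across components, Cov(Tᵢ,Tⱼ) = Cov(Xᵢ,Xⱼ); the off-diagonal part of the true-score variance is the same as above.
True-score variance = [19.4²·0.73 + 17.5²·0.77] + 47.53 = 510.555 + 47.53 = 558.085.
Reliability = 558.085 / 730.14 = 0.764.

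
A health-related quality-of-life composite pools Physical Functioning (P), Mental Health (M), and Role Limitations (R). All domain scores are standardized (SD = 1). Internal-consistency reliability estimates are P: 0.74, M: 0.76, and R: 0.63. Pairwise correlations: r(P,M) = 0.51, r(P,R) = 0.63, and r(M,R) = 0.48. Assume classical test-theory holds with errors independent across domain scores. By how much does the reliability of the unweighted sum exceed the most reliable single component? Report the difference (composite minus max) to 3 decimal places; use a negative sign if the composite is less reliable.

Var(sum) = 3 + 3.24 = 6.24; true-score variance = 2.13 + 3.24 = 5.37; composite reliability = 0.8606.
Max component reliability = 0.7600.
Difference = 0.8606 − 0.7600 = 0.101.

0.101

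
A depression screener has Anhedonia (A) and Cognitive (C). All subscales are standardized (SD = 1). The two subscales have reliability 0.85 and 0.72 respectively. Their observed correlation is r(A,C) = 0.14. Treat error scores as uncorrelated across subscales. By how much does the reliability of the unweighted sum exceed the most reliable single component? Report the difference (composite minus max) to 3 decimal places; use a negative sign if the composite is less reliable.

-0.039

Var(sum) = 2 + 0.28 = 2.28; true-score variance = 1.57 + 0.28 = 1.85; composite reliability = 0.8114.
Max component reliability = 0.8500.
Difference = 0.8114 − 0.8500 = -0.039.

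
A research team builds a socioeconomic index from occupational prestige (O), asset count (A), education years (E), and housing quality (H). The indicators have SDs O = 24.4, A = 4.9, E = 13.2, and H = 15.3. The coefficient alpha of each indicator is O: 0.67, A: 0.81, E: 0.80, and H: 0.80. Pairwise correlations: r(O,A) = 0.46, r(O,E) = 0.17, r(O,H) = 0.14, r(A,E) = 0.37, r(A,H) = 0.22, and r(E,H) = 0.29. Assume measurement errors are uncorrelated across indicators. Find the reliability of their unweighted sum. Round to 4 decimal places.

Var(O+A+E+H) = 24.4² + 4.9² + 13.2² + 15.3² + 2·[24.4·4.9·0.46 + 24.4·13.2·0.17 + 24.4·15.3·0.14 + 4.9·13.2·0.37 + 4.9·15.3·0.22 + 13.2·15.3·0.29] = 1027.7 + 522.019 = 1549.72.
With uncorrelated errors the cross-covariances are all true-score covariance, so they carry over unchanged; only the diagonal terms shrink to ρᵢσᵢ².
True-score variance = [24.4²·0.67 + 4.9²·0.81 + 13.2²·0.80 + 15.3²·0.80] + 522.019 = 745.003 + 522.019 = 1267.02.
Reliability = 1267.02 / 1549.72 = 0.8176.

0.8176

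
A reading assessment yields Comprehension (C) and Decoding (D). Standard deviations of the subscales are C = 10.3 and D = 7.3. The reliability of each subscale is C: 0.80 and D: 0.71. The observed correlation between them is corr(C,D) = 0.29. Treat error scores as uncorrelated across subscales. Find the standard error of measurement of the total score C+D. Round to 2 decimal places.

Var(total) = 159.38 + 43.6102 = 202.99.
True-score variance = 122.708 + 43.6102 = 166.318, so reliability = 0.8193.
Error variance = 202.99 − 166.318 = 36.6721; SEM = √36.6721 = 6.06.

6.06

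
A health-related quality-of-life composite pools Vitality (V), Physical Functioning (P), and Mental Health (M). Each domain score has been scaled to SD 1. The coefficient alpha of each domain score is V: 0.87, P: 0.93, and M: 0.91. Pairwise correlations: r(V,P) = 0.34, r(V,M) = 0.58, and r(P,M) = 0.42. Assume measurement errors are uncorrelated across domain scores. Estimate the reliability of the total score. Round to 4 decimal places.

0.9489

Var(V+P+M) = 3 + 2·[0.34 + 0.58 + 0.42] = 3 + 2.68 = 5.68.
Under uncorrelated errors the observed covariances equal the true-score covariances, so only the own-variance terms attenuate.
True-score variance = [0.87 + 0.93 + 0.91] + 2.68 = 2.71 + 2.68 = 5.39.
Reliability = 5.39 / 5.68 = 0.9489.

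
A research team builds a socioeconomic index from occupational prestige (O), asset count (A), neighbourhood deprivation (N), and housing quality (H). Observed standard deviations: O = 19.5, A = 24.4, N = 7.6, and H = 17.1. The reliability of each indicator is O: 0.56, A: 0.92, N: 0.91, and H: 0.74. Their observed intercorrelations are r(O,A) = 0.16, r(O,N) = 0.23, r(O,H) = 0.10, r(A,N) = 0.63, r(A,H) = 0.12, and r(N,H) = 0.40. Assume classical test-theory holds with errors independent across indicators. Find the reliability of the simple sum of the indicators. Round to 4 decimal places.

0.8556

Var(O+A+N+H) = 19.5² + 24.4² + 7.6² + 17.1² + 2·[19.5·24.4·0.16 + 19.5·7.6·0.23 + 19.5·17.1·0.10 + 24.4·7.6·0.63 + 24.4·17.1·0.12 + 7.6·17.1·0.40] = 1325.78 + 724.878 = 2050.66.
With uncorrelated errors the cross-covariances are all true-score covariance, so they carry over unchanged; only the diagonal terms shrink to ρᵢσᵢ².
True-score variance = [19.5²·0.56 + 24.4²·0.92 + 7.6²·0.91 + 17.1²·0.74] + 724.878 = 1029.62 + 724.878 = 1754.49.
Reliability = 1754.49 / 2050.66 = 0.8556.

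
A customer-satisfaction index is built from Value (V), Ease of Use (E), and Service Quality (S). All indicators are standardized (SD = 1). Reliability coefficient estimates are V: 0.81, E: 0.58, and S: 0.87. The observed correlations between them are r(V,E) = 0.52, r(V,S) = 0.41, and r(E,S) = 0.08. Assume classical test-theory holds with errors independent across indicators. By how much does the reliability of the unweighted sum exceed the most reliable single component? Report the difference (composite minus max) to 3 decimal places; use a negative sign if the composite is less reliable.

-0.017

Var(sum) = 3 + 2.02 = 5.02; true-score variance = 2.26 + 2.02 = 4.28; composite reliability = 0.8526.
Max component reliability = 0.8700.
Difference = 0.8526 − 0.8700 = -0.017.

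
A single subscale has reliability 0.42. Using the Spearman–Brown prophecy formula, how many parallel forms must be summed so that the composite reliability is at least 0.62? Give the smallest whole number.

3

k ≥ ρ*(1−ρ₁)/(ρ₁(1−ρ*)) = 0.62·0.58 / (0.42·0.38) = 2.253.
Smallest integer k = 3.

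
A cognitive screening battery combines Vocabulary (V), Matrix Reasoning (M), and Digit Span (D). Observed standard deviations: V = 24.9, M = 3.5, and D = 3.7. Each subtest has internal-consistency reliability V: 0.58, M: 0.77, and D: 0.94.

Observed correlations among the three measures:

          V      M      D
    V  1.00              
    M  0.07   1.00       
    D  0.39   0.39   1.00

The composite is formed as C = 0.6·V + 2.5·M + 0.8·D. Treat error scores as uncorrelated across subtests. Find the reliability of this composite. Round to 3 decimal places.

Var(C) = 0.6²·24.9² + 2.5²·3.5² + 0.8²·3.7² + 2·[1.5·24.9·3.5·0.07 + 0.48·24.9·3.7·0.39 + 2·3.5·3.7·0.39] = 308.528 + 72.997 = 381.525.
Because errors are independent across components, Cov(Tᵢ,Tⱼ) = Cov(Xᵢ,Xⱼ); the off-diagonal part of the true-score variance is the same as above.
True-score variance = [0.6²·24.9²·0.58 + 2.5²·3.5²·0.77 + 0.8²·3.7²·0.94] + 72.997 = 196.647 + 72.997 = 269.644.
Reliability = 269.644 / 381.525 = 0.707.

0.707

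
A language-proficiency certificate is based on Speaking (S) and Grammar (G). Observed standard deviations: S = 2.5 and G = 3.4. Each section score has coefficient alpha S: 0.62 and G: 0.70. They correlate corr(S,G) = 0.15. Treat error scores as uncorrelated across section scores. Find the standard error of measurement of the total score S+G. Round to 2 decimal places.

Var(total) = 17.81 + 2.55 = 20.36.
True-score variance = 11.967 + 2.55 = 14.517, so reliability = 0.7130.
Error variance = 20.36 − 14.517 = 5.843; SEM = √5.843 = 2.42.

2.42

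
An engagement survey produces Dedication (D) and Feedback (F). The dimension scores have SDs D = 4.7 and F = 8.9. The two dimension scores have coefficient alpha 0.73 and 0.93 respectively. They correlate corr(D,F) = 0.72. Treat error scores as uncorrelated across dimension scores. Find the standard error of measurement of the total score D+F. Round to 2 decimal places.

Var(total) = 101.3 + 60.2352 = 161.535.
True-score variance = 89.791 + 60.2352 = 150.026, so reliability = 0.9288.
Error variance = 161.535 − 150.026 = 11.509; SEM = √11.509 = 3.39.

3.39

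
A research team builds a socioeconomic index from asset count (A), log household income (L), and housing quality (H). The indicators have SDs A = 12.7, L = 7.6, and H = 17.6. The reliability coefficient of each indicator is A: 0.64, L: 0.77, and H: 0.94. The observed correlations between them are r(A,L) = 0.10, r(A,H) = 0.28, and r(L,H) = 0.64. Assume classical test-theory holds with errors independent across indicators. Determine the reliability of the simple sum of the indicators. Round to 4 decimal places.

0.8935

Var(A+L+H) = 12.7² + 7.6² + 17.6² + 2·[12.7·7.6·0.10 + 12.7·17.6·0.28 + 7.6·17.6·0.64] = 528.81 + 315.688 = 844.498.
With uncorrelated errors the cross-covariances are all true-score covariance, so they carry over unchanged; only the diagonal terms shrink to ρᵢσᵢ².
True-score variance = [12.7²·0.64 + 7.6²·0.77 + 17.6²·0.94] + 315.688 = 438.875 + 315.688 = 754.563.
Reliability = 754.563 / 844.498 = 0.8935.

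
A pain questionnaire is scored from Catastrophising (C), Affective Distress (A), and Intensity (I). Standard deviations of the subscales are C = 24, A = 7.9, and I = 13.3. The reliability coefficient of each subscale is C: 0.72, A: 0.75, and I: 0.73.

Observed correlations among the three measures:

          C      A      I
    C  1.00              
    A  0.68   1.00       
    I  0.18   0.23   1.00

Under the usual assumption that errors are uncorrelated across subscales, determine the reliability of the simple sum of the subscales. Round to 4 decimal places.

Var(C+A+I) = 24² + 7.9² + 13.3² + 2·[24·7.9·0.68 + 24·13.3·0.18 + 7.9·13.3·0.23] = 815.3 + 421.1 = 1236.4.
Under uncorrelated errors the observed covariances equal the true-score covariances, so only the own-variance terms attenuate.
True-score variance = [24²·0.72 + 7.9²·0.75 + 13.3²·0.73] + 421.1 = 590.657 + 421.1 = 1011.76.
Reliability = 1011.76 / 1236.4 = 0.8183.

0.8183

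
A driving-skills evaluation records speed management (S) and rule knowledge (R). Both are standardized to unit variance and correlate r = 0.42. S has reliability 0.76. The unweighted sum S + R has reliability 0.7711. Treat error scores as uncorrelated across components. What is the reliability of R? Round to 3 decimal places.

0.590

Var(S+R) = 2 + 2·0.42 = 2.840.
True-score variance = ρ_S + ρ_R + 2·0.42, so 0.7711 = (0.76 + ρ_R + 0.84) / 2.840.
ρ_R = 0.7711·2.840 − 0.76 − 0.84 = 0.590.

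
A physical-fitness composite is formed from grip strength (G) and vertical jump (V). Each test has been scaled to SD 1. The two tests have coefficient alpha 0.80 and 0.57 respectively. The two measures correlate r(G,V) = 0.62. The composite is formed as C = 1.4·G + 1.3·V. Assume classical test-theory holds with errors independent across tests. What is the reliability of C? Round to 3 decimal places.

0.811

Var(C) = 1.4² + 1.3² + 2·[1.82·0.62] = 3.65 + 2.2568 = 5.9068.
With uncorrelated errors the cross-covariances are all true-score covariance, so they carry over unchanged; only the diagonal terms shrink to ρᵢσᵢ².
True-score variance = [1.4²·0.80 + 1.3²·0.57] + 2.2568 = 2.5313 + 2.2568 = 4.7881.
Reliability = 4.7881 / 5.9068 = 0.811.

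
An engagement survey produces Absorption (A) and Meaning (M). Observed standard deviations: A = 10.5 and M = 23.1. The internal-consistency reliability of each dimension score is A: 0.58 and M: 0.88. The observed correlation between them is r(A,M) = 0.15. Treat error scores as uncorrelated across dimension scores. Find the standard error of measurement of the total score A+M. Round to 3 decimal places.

Var(total) = 643.86 + 72.765 = 716.625.
True-score variance = 533.522 + 72.765 = 606.287, so reliability = 0.8460.
Error variance = 716.625 − 606.287 = 110.338; SEM = √110.338 = 10.504.

10.504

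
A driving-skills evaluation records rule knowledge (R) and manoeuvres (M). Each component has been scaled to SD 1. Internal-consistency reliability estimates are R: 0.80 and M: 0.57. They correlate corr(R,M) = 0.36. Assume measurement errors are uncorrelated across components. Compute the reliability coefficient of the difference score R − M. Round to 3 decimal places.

0.508

Var(R−M) = 1 + 1 − 2·0.36 = 2 − 0.72 = 1.28.
Under uncorrelated errors the observed covariances equal the true-score covariances, so only the own-variance terms attenuate.
True-score variance = [0.80 + 0.57] − 0.72 = 1.37 − 0.72 = 0.65.
Reliability = 0.65 / 1.28 = 0.508.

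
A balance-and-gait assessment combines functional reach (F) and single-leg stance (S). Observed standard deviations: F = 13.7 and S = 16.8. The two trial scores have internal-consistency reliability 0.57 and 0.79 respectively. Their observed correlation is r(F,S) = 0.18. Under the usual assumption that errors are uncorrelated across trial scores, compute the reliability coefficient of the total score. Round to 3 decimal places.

0.747

Var(F+S) = 13.7² + 16.8² + 2·[13.7·16.8·0.18] = 469.93 + 82.8576 = 552.788.
Under uncorrelated errors the observed covariances equal the true-score covariances, so only the own-variance terms attenuate.
True-score variance = [13.7²·0.57 + 16.8²·0.79] + 82.8576 = 329.953 + 82.8576 = 412.81.
Reliability = 412.81 / 552.788 = 0.747.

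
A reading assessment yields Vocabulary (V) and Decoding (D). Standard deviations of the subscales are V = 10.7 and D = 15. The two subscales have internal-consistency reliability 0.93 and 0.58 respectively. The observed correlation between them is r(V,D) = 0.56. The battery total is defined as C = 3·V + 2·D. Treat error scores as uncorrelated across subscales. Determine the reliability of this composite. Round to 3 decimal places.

Var(C) = 3²·10.7² + 2²·15² + 2·[6·10.7·15·0.56] = 1930.41 + 1078.56 = 3008.97.
Because errors are independent across components, Cov(Tᵢ,Tⱼ) = Cov(Xᵢ,Xⱼ); the off-diagonal part of the true-score variance is the same as above.
True-score variance = [3²·10.7²·0.93 + 2²·15²·0.58] + 1078.56 = 1480.28 + 1078.56 = 2558.84.
Reliability = 2558.84 / 3008.97 = 0.850.

0.850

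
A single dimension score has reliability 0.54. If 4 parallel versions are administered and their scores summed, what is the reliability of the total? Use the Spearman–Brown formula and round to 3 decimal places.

ρ_k = kρ / (1 + (k−1)ρ) = 4·0.54 / (1 + 3·0.54) = 2.160 / 2.620 = 0.824.

0.824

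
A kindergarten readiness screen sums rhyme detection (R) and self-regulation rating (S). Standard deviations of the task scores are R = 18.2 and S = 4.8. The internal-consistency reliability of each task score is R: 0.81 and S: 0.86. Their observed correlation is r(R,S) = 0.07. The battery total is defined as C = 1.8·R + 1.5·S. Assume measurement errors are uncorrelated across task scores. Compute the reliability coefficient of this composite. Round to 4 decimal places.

Var(C) = 1.8²·18.2² + 1.5²·4.8² + 2·[2.7·18.2·4.8·0.07] = 1125.06 + 33.0221 = 1158.08.
Because errors are independent across components, Cov(Tᵢ,Tⱼ) = Cov(Xᵢ,Xⱼ); the off-diagonal part of the true-score variance is the same as above.
True-score variance = [1.8²·18.2²·0.81 + 1.5²·4.8²·0.86] + 33.0221 = 913.889 + 33.0221 = 946.911.
Reliability = 946.911 / 1158.08 = 0.8177.

0.8177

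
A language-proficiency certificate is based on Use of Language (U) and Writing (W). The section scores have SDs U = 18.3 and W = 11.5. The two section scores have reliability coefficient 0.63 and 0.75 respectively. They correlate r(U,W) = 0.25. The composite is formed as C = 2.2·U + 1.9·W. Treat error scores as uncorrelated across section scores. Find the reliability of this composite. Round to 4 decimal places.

0.7167

Var(C) = 2.2²·18.3² + 1.9²·11.5² + 2·[4.18·18.3·11.5·0.25] = 2098.29 + 439.841 = 2538.13.
With uncorrelated errors the cross-covariances are all true-score covariance, so they carry over unchanged; only the diagonal terms shrink to ρᵢσᵢ².
True-score variance = [2.2²·18.3²·0.63 + 1.9²·11.5²·0.75] + 439.841 = 1379.21 + 439.841 = 1819.05.
Reliability = 1819.05 / 2538.13 = 0.7167.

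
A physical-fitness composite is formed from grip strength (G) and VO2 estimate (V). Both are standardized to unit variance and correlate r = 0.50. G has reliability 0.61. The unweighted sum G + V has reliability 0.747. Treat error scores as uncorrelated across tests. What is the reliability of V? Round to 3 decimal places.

Var(G+V) = 2 + 2·0.50 = 3.000.
True-score variance = ρ_G + ρ_V + 2·0.50, so 0.747 = (0.61 + ρ_V + 1.00) / 3.000.
ρ_V = 0.747·3.000 − 0.61 − 1.00 = 0.631.

0.631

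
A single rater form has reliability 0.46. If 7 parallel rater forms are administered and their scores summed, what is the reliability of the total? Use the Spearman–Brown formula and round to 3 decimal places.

ρ_k = kρ / (1 + (k−1)ρ) = 7·0.46 / (1 + 6·0.46) = 3.220 / 3.760 = 0.856.

0.856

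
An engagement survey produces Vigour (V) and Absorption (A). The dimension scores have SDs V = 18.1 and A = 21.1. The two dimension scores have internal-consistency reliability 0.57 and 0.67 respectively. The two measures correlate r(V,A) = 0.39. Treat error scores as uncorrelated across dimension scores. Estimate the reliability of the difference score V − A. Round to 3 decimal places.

Var(V−A) = 18.1² + 21.1² − 2·18.1·21.1·0.39 = 772.82 − 297.89 = 474.93.
With uncorrelated errors the cross-covariances are all true-score covariance, so they carry over unchanged; only the diagonal terms shrink to ρᵢσᵢ².
True-score variance = [18.1²·0.57 + 21.1²·0.67] − 297.89 = 485.028 − 297.89 = 187.139.
Reliability = 187.139 / 474.93 = 0.394.

0.394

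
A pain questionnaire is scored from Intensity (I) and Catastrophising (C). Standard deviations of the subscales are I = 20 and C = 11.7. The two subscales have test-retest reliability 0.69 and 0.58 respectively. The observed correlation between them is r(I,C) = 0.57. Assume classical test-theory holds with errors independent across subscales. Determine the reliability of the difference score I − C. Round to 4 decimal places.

0.3281

Var(I−C) = 20² + 11.7² − 2·20·11.7·0.57 = 536.89 − 266.76 = 270.13.
With uncorrelated errors the cross-covariances are all true-score covariance, so they carry over unchanged; only the diagonal terms shrink to ρᵢσᵢ².
True-score variance = [20²·0.69 + 11.7²·0.58] − 266.76 = 355.396 − 266.76 = 88.6362.
Reliability = 88.6362 / 270.13 = 0.3281.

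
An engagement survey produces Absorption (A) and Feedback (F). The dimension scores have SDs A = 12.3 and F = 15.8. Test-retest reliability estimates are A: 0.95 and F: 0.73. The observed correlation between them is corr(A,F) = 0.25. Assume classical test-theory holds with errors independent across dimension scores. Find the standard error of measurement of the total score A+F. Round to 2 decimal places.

Var(total) = 400.93 + 97.17 = 498.1.
True-score variance = 325.963 + 97.17 = 423.133, so reliability = 0.8495.
Error variance = 498.1 − 423.133 = 74.9673; SEM = √74.9673 = 8.66.

8.66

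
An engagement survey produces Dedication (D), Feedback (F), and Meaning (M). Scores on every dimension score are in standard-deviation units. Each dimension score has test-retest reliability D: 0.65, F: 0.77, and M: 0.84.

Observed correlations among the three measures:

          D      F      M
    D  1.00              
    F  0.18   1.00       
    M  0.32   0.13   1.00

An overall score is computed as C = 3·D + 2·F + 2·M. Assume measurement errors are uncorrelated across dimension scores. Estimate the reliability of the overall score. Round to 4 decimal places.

0.8041

Var(C) = 3² + 2² + 2² + 2·[6·0.18 + 6·0.32 + 4·0.13] = 17 + 7.04 = 24.04.
With uncorrelated errors the cross-covariances are all true-score covariance, so they carry over unchanged; only the diagonal terms shrink to ρᵢσᵢ².
True-score variance = [3²·0.65 + 2²·0.77 + 2²·0.84] + 7.04 = 12.29 + 7.04 = 19.33.
Reliability = 19.33 / 24.04 = 0.8041.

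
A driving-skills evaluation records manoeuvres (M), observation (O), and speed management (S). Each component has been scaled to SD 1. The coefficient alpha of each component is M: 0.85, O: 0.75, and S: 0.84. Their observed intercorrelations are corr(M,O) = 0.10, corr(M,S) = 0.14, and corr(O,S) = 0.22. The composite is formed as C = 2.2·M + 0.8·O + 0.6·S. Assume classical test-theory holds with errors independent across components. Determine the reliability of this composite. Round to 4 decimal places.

Var(C) = 2.2² + 0.8² + 0.6² + 2·[1.76·0.10 + 1.32·0.14 + 0.48·0.22] = 5.84 + 0.9328 = 6.7728.
Under uncorrelated errors the observed covariances equal the true-score covariances, so only the own-variance terms attenuate.
True-score variance = [2.2²·0.85 + 0.8²·0.75 + 0.6²·0.84] + 0.9328 = 4.8964 + 0.9328 = 5.8292.
Reliability = 5.8292 / 6.7728 = 0.8607.

0.8607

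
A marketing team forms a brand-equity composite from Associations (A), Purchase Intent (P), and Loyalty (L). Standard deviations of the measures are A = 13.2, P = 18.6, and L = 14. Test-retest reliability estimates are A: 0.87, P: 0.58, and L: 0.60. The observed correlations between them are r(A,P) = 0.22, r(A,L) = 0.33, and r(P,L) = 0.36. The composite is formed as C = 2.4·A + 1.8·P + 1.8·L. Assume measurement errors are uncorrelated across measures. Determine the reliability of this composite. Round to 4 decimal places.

0.8039

Var(C) = 2.4²·13.2² + 1.8²·18.6² + 1.8²·14² + 2·[4.32·13.2·18.6·0.22 + 4.32·13.2·14·0.33 + 3.24·18.6·14·0.36] = 2759.57 + 1601.05 = 4360.62.
Under uncorrelated errors the observed covariances equal the true-score covariances, so only the own-variance terms attenuate.
True-score variance = [2.4²·13.2²·0.87 + 1.8²·18.6²·0.58 + 1.8²·14²·0.60] + 1601.05 = 1904.3 + 1601.05 = 3505.35.
Reliability = 3505.35 / 4360.62 = 0.8039.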